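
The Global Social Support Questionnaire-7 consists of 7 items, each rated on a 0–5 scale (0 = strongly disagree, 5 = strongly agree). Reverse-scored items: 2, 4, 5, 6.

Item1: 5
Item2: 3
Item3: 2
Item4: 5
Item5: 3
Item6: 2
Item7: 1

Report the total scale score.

Apply reverse scoring (reversed = (0+5) − raw = 5 − raw):
  item 2: 5 − 3 = 2
  item 4: 5 − 5 = 0
  item 5: 5 − 3 = 2
  item 6: 5 − 2 = 3
Scored items: 5, 2, 2, 0, 2, 3, 1
Total = 5 + 2 + 2 + 0 + 2 + 3 + 1 = 15

15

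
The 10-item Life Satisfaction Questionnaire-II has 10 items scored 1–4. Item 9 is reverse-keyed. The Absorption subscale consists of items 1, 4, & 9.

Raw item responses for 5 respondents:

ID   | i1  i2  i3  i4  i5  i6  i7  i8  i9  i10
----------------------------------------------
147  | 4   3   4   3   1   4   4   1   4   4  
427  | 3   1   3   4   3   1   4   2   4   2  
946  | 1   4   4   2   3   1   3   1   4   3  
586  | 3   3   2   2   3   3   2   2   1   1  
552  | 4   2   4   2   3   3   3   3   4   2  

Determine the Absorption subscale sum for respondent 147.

Respondent 147 raw: 4, 3, 4, 3, 1, 4, 4, 1, 4, 4.
Absorption items: 1, 4, 9.
Reverse-coded (on a 1–4 scale, reversed = 5 − raw):
  item 1: 4
  item 4: 3
  item 9: 5 − 4 = 1
Sum = 4 + 3 + 1 = 8

8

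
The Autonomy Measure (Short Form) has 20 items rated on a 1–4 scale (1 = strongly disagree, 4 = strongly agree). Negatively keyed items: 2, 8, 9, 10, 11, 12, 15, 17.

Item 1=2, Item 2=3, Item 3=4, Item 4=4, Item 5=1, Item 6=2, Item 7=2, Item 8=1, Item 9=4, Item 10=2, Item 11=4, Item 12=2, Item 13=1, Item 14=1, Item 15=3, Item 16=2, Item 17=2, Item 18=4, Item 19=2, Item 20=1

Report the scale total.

45

Negatively keyed items use 5 − raw:
  item 2: 5 − 3 = 2
  item 8: 5 − 1 = 4
  item 9: 5 − 4 = 1
  item 10: 5 − 2 = 3
  item 11: 5 − 4 = 1
  item 12: 5 − 2 = 3
  item 15: 5 − 3 = 2
  item 17: 5 − 2 = 3
Scored responses: 2, 2, 4, 4, 1, 2, 2, 4, 1, 3, 1, 3, 1, 1, 2, 2, 3, 4, 2, 1
Total = 2 + 2 + 4 + 4 + 1 + 2 + 2 + 4 + 1 + 3 + 1 + 3 + 1 + 1 + 2 + 2 + 3 + 4 + 2 + 1 = 45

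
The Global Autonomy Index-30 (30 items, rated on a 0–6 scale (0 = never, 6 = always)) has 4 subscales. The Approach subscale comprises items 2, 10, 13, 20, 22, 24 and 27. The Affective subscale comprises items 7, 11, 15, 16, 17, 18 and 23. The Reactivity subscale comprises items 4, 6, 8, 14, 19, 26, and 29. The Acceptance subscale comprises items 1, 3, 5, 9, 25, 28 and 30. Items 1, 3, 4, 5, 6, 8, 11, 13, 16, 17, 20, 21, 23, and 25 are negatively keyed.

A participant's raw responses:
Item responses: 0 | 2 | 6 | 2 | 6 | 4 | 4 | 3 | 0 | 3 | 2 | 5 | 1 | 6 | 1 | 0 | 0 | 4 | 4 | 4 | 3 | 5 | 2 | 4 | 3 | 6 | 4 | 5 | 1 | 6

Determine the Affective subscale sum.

29

Affective items: 7, 11, 15, 16, 17, 18, 23.
Of these, items 11, 16, 17, and 23 are negatively keyed; reverse-coded value = 6 − response.
  item 7: 4
  item 11: 6 − 2 = 4
  item 15: 1
  item 16: 6 − 0 = 6
  item 17: 6 − 0 = 6
  item 18: 4
  item 23: 6 − 2 = 4
Sum = 4 + 4 + 1 + 6 + 6 + 4 + 4 = 29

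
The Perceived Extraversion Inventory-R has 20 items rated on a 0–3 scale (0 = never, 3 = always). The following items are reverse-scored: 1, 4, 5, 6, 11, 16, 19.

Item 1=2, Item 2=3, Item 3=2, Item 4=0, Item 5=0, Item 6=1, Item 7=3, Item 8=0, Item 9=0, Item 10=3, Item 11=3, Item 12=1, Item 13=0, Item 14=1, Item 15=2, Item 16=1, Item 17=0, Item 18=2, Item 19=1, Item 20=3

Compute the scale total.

Raw sum = 28. Reverse-scored items: 1, 4, 5, 6, 11, 16, 19; their raw sum = 8.
Each reversal replaces raw with 3 − raw, changing the total by 3 − 2·raw per item.
Total = 28 + 7·3 − 2·8 = 28 + 21 − 16 = 33

33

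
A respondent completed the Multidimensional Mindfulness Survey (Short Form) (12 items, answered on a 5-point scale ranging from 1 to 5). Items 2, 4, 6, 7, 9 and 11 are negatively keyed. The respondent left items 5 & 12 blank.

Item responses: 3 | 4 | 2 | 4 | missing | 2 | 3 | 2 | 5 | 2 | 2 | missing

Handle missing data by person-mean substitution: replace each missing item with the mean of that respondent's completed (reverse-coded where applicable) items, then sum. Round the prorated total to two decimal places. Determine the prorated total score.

Reverse-coded (reversed = (1+5) − raw = 6 − raw):
  item 2: 6 − 4 = 2
  item 4: 6 − 4 = 2
  item 6: 6 − 2 = 4
  item 7: 6 − 3 = 3
  item 9: 6 − 5 = 1
  item 11: 6 − 2 = 4
Completed scored items (10 of 12): 3, 2, 2, 2, 4, 3, 2, 1, 2, 4; sum = 25.
Person mean = 25 / 10 ≈ 2.5000
Prorated total = (25 / 10) × 12 = 30.00 (to 2 dp)

30.00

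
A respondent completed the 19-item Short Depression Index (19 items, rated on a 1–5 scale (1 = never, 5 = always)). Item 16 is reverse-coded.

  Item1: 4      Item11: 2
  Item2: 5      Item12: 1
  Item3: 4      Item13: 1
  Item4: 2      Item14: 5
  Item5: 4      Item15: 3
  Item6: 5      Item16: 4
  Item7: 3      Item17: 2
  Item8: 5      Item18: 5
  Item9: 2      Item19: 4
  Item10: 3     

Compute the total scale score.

Apply reverse scoring (reverse-coded value = 6 − response):
  item 16: 6 − 4 = 2
Scored responses: 4, 5, 4, 2, 4, 5, 3, 5, 2, 3, 2, 1, 1, 5, 3, 2, 2, 5, 4
Total = 4 + 5 + 4 + 2 + 4 + 5 + 3 + 5 + 2 + 3 + 2 + 1 + 1 + 5 + 3 + 2 + 2 + 5 + 4 = 62

62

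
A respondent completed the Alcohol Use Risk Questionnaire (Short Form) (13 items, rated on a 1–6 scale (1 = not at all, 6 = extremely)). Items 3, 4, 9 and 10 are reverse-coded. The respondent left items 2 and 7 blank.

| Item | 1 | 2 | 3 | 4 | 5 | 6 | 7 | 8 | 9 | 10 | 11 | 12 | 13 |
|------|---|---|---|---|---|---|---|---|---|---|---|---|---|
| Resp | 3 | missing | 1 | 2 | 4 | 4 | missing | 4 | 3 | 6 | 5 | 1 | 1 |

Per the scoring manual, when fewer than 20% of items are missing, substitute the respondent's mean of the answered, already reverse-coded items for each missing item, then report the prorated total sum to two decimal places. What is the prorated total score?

44.91

Reverse-coded (reverse-coded value = 7 − response):
  item 3: 7 − 1 = 6
  item 4: 7 − 2 = 5
  item 9: 7 − 3 = 4
  item 10: 7 − 6 = 1
Completed scored items (11 of 13): 3, 6, 5, 4, 4, 4, 4, 1, 5, 1, 1; sum = 38.
Person mean = 38 / 11 ≈ 3.4545
Prorated total = (38 / 11) × 13 = 44.91 (to 2 dp)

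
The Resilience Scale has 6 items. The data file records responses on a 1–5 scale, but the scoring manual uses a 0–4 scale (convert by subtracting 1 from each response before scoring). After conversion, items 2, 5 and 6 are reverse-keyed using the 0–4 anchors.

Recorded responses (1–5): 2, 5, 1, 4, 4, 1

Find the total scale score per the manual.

9

Convert to 0–4: 1, 4, 0, 3, 3, 0
Reverse-coded (reversed = (0+4) − raw = 4 − raw):
  item 2: 4 − 4 = 0
  item 5: 4 − 3 = 1
  item 6: 4 − 0 = 4
Scored: 1, 0, 0, 3, 1, 4
Total = 9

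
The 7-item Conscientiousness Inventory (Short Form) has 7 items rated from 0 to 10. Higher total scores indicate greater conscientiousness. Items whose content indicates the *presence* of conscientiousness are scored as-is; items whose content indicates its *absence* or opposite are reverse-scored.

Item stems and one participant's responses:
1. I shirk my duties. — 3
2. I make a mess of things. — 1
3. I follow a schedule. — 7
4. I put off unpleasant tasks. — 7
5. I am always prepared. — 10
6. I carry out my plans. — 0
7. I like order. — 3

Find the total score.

39

Items 1, 2, 4 describe the absence/opposite of conscientiousness → reverse-score.
on a 0–10 scale, reversed = 10 − raw.
  item 1: 10 − 3 = 7
  item 2: 10 − 1 = 9
  item 3: 7
  item 4: 10 − 7 = 3
  item 5: 10
  item 6: 0
  item 7: 3
Total = 7 + 9 + 7 + 3 + 10 + 0 + 3 = 39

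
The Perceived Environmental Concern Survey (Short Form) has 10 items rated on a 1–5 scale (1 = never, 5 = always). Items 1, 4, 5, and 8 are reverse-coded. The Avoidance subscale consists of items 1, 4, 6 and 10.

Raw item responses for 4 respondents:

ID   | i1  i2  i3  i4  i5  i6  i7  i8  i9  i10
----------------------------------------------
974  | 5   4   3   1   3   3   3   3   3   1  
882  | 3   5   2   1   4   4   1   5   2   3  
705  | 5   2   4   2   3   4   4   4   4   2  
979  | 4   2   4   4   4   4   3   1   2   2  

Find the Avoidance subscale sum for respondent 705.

Respondent 705 raw: 5, 2, 4, 2, 3, 4, 4, 4, 4, 2.
Avoidance items: 1, 4, 6, 10.
Reverse-coded (reversed = (1+5) − raw = 6 − raw):
  item 1: 6 − 5 = 1
  item 4: 6 − 2 = 4
  item 6: 4
  item 10: 2
Sum = 1 + 4 + 4 + 2 = 11

11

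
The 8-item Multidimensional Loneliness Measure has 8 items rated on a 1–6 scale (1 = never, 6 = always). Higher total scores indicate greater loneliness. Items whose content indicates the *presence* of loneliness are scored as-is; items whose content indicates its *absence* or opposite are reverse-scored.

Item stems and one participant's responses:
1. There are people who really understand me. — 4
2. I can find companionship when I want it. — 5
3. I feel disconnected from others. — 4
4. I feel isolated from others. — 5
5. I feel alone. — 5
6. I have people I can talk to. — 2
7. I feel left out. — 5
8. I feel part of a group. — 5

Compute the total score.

Items 1, 2, 6, 8 describe the absence/opposite of loneliness → reverse-score.
on a 1–6 scale, reversed = 7 − raw.
  item 1: 7 − 4 = 3
  item 2: 7 − 5 = 2
  item 3: 4
  item 4: 5
  item 5: 5
  item 6: 7 − 2 = 5
  item 7: 5
  item 8: 7 − 5 = 2
Total = 3 + 2 + 4 + 5 + 5 + 5 + 5 + 2 = 31

31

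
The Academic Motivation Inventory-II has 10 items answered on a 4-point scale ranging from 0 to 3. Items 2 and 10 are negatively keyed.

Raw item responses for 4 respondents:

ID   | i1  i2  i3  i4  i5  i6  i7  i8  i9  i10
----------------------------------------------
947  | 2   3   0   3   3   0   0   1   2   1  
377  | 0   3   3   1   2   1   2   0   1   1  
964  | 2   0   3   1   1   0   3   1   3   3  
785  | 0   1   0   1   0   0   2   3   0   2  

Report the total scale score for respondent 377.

12

Respondent 377 raw: 0, 3, 3, 1, 2, 1, 2, 0, 1, 1.
Reverse-coded (reversed = (0+3) − raw = 3 − raw):
  item 1: 0
  item 2: 3 − 3 = 0
  item 3: 3
  item 4: 1
  item 5: 2
  item 6: 1
  item 7: 2
  item 8: 0
  item 9: 1
  item 10: 3 − 1 = 2
Sum = 0 + 0 + 3 + 1 + 2 + 1 + 2 + 0 + 1 + 2 = 12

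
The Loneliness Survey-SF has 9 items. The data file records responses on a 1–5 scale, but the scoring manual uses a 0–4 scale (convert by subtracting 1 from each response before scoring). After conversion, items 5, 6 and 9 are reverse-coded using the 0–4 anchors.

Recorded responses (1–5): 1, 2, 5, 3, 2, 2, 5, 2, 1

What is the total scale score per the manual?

22

Convert to 0–4: 0, 1, 4, 2, 1, 1, 4, 1, 0
Reverse-coded (reverse-coded value = 4 − response):
  item 5: 4 − 1 = 3
  item 6: 4 − 1 = 3
  item 9: 4 − 0 = 4
Scored: 0, 1, 4, 2, 3, 3, 4, 1, 4
Total = 22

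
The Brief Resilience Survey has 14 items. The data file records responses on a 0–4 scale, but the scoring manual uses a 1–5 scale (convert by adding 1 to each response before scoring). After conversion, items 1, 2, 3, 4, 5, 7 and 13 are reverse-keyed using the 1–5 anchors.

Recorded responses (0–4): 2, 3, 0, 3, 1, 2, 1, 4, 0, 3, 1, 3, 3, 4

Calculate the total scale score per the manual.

46

Convert to 1–5: 3, 4, 1, 4, 2, 3, 2, 5, 1, 4, 2, 4, 4, 5
Reverse-coded (on a 1–5 scale, reversed = 6 − raw):
  item 1: 6 − 3 = 3
  item 2: 6 − 4 = 2
  item 3: 6 − 1 = 5
  item 4: 6 − 4 = 2
  item 5: 6 − 2 = 4
  item 7: 6 − 2 = 4
  item 13: 6 − 4 = 2
Scored: 3, 2, 5, 2, 4, 3, 4, 5, 1, 4, 2, 4, 2, 5
Total = 46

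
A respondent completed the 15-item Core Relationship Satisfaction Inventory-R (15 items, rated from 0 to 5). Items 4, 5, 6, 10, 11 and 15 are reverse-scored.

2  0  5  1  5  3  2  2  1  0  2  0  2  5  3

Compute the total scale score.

35

Raw sum = 33. Reverse-scored items: 4, 5, 6, 10, 11, 15; their raw sum = 14.
Each reversal replaces raw with 5 − raw, changing the total by 5 − 2·raw per item.
Total = 33 + 6·5 − 2·14 = 33 + 30 − 28 = 35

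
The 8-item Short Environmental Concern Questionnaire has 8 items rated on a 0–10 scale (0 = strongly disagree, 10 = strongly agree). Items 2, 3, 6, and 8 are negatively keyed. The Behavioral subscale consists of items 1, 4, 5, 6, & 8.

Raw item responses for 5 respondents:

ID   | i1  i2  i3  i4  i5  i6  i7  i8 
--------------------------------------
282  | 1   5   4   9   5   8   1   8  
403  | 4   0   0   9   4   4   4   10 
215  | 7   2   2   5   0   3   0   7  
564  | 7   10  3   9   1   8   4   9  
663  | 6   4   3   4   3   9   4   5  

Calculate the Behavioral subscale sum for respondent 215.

22

Respondent 215 raw: 7, 2, 2, 5, 0, 3, 0, 7.
Behavioral items: 1, 4, 5, 6, 8.
Reverse-coded (reverse-coded value = 10 − response):
  item 1: 7
  item 4: 5
  item 5: 0
  item 6: 10 − 3 = 7
  item 8: 10 − 7 = 3
Sum = 7 + 5 + 0 + 7 + 3 = 22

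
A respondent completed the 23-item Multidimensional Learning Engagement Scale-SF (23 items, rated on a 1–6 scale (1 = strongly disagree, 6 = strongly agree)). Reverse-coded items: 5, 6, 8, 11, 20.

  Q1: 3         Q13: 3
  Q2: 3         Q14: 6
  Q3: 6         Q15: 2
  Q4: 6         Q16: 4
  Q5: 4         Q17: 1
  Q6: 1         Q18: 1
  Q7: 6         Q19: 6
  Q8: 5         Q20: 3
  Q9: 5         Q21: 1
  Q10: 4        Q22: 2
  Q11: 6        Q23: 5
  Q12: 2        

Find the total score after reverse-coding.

Apply reverse scoring (reverse-coded value = 7 − response):
  item 5: 7 − 4 = 3
  item 6: 7 − 1 = 6
  item 8: 7 − 5 = 2
  item 11: 7 − 6 = 1
  item 20: 7 − 3 = 4
Scored responses: 3, 3, 6, 6, 3, 6, 6, 2, 5, 4, 1, 2, 3, 6, 2, 4, 1, 1, 6, 4, 1, 2, 5
Total = 3 + 3 + 6 + 6 + 3 + 6 + 6 + 2 + 5 + 4 + 1 + 2 + 3 + 6 + 2 + 4 + 1 + 1 + 6 + 4 + 1 + 2 + 5 = 82

82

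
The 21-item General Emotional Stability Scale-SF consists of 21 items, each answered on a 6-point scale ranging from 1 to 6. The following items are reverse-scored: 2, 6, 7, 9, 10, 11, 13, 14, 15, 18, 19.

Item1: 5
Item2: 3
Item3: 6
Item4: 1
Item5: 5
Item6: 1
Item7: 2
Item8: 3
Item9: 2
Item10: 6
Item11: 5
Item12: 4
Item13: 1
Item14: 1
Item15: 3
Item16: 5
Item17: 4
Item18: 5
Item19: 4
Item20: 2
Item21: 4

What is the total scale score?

83

Raw sum = 72. Reverse-scored items: 2, 6, 7, 9, 10, 11, 13, 14, 15, 18, 19; their raw sum = 33.
Each reversal replaces raw with 7 − raw, changing the total by 7 − 2·raw per item.
Total = 72 + 11·7 − 2·33 = 72 + 77 − 66 = 83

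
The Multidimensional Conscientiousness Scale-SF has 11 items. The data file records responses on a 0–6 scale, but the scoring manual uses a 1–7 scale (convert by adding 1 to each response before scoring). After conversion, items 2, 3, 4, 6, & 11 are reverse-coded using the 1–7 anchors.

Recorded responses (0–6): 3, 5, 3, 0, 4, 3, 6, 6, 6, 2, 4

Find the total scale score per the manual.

Convert to 1–7: 4, 6, 4, 1, 5, 4, 7, 7, 7, 3, 5
Reverse-coded (reversed = (1+7) − raw = 8 − raw):
  item 2: 8 − 6 = 2
  item 3: 8 − 4 = 4
  item 4: 8 − 1 = 7
  item 6: 8 − 4 = 4
  item 11: 8 − 5 = 3
Scored: 4, 2, 4, 7, 5, 4, 7, 7, 7, 3, 3
Total = 53

53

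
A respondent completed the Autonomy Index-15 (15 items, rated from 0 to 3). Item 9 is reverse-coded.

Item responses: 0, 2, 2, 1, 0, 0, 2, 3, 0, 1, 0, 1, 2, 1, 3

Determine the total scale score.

21

Reversing item 9 with 3 − raw:
Total = 0 + 2 + 2 + 1 + 0 + 0 + 2 + 3 + (3−0) + 1 + 0 + 1 + 2 + 1 + 3
      = 0 + 2 + 2 + 1 + 0 + 0 + 2 + 3 + 3 + 1 + 0 + 1 + 2 + 1 + 3 = 21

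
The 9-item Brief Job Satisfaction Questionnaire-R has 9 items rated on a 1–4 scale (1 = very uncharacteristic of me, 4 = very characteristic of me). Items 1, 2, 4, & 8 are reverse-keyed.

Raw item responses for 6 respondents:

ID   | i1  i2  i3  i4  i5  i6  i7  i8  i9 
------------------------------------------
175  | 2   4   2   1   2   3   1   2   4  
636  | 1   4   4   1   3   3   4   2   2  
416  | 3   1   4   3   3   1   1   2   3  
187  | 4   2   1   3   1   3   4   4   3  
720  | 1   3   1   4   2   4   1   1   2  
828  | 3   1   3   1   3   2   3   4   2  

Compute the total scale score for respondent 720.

Respondent 720 raw: 1, 3, 1, 4, 2, 4, 1, 1, 2.
Reverse-coded (reversed = (1+4) − raw = 5 − raw):
  item 1: 5 − 1 = 4
  item 2: 5 − 3 = 2
  item 3: 1
  item 4: 5 − 4 = 1
  item 5: 2
  item 6: 4
  item 7: 1
  item 8: 5 − 1 = 4
  item 9: 2
Sum = 4 + 2 + 1 + 1 + 2 + 4 + 1 + 4 + 2 = 21

21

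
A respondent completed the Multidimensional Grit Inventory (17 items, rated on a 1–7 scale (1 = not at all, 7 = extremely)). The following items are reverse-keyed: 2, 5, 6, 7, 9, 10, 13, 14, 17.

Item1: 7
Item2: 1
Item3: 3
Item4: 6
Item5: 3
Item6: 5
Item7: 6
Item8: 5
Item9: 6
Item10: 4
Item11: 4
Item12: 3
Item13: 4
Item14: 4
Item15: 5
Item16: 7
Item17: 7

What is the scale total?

72

Raw sum = 80. Reverse-keyed items: 2, 5, 6, 7, 9, 10, 13, 14, 17; their raw sum = 40.
Each reversal replaces raw with 8 − raw, changing the total by 8 − 2·raw per item.
Total = 80 + 9·8 − 2·40 = 80 + 72 − 80 = 72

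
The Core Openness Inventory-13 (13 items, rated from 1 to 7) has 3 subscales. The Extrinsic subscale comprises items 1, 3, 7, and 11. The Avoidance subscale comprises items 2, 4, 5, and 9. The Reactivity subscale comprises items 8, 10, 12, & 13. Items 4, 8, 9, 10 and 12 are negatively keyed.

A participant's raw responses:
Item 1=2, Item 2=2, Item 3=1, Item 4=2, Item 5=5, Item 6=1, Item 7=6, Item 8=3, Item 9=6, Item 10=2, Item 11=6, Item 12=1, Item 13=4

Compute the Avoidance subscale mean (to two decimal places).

Avoidance items: 2, 4, 5, 9.
Of these, items 4 & 9 are negatively keyed; on a 1–7 scale, reversed = 8 − raw.
  item 2: 2
  item 4: 8 − 2 = 6
  item 5: 5
  item 9: 8 − 6 = 2
Sum = 2 + 6 + 5 + 2 = 15
Mean = 15 / 4 = 3.75

3.75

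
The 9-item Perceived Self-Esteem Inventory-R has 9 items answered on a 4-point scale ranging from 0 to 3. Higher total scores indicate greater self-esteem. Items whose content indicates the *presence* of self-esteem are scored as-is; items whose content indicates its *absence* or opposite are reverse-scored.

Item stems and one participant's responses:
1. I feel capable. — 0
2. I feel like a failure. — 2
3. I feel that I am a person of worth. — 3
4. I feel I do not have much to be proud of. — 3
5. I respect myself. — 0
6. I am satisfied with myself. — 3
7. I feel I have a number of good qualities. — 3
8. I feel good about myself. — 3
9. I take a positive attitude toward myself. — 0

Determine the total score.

13

Items 2, 4 describe the absence/opposite of self-esteem → reverse-score.
reverse-coded value = 3 − response.
  item 1: 0
  item 2: 3 − 2 = 1
  item 3: 3
  item 4: 3 − 3 = 0
  item 5: 0
  item 6: 3
  item 7: 3
  item 8: 3
  item 9: 0
Total = 0 + 1 + 3 + 0 + 0 + 3 + 3 + 3 + 0 = 13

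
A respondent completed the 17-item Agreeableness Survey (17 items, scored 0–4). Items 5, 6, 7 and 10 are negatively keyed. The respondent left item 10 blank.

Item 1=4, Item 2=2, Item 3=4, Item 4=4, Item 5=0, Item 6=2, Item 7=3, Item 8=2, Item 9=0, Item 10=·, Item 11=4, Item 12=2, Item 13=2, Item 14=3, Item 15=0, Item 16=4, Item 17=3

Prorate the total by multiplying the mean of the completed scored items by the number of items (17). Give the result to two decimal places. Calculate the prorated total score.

43.56

Reverse-coded (on a 0–4 scale, reversed = 4 − raw):
  item 5: 4 − 0 = 4
  item 6: 4 − 2 = 2
  item 7: 4 − 3 = 1
Completed scored items (16 of 17): 4, 2, 4, 4, 4, 2, 1, 2, 0, 4, 2, 2, 3, 0, 4, 3; sum = 41.
Person mean = 41 / 16 ≈ 2.5625
Prorated total = (41 / 16) × 17 = 43.56 (to 2 dp)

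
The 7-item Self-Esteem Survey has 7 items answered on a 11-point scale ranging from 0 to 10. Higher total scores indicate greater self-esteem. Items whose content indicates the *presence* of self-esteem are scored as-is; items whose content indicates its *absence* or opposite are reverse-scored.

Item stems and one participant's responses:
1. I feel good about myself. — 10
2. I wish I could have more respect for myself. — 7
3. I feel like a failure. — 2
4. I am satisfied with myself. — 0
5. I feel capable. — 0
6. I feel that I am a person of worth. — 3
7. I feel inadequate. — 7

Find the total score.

Items 2, 3, 7 describe the absence/opposite of self-esteem → reverse-score.
reverse-coded value = 10 − response.
  item 1: 10
  item 2: 10 − 7 = 3
  item 3: 10 − 2 = 8
  item 4: 0
  item 5: 0
  item 6: 3
  item 7: 10 − 7 = 3
Total = 10 + 3 + 8 + 0 + 0 + 3 + 3 = 27

27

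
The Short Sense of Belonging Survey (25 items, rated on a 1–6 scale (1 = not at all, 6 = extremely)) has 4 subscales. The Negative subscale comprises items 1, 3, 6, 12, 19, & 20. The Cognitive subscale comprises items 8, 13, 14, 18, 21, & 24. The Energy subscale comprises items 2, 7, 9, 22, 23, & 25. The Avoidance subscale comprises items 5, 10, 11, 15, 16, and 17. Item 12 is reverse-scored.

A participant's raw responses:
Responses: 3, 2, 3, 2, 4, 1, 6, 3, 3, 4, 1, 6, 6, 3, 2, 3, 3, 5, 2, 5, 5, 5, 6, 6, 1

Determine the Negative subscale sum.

Negative items: 1, 3, 6, 12, 19, 20.
Of these, item 12 is reverse-scored; reversed = (1+6) − raw = 7 − raw.
  item 1: 3
  item 3: 3
  item 6: 1
  item 12: 7 − 6 = 1
  item 19: 2
  item 20: 5
Sum = 3 + 3 + 1 + 1 + 2 + 5 = 15

15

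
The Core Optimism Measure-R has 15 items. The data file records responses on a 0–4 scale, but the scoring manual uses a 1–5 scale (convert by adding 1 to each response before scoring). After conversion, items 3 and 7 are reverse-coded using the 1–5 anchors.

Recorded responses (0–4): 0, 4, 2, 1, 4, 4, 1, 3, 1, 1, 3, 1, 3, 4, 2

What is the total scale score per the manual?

Convert to 1–5: 1, 5, 3, 2, 5, 5, 2, 4, 2, 2, 4, 2, 4, 5, 3
Reverse-coded (on a 1–5 scale, reversed = 6 − raw):
  item 3: 6 − 3 = 3
  item 7: 6 − 2 = 4
Scored: 1, 5, 3, 2, 5, 5, 4, 4, 2, 2, 4, 2, 4, 5, 3
Total = 51

51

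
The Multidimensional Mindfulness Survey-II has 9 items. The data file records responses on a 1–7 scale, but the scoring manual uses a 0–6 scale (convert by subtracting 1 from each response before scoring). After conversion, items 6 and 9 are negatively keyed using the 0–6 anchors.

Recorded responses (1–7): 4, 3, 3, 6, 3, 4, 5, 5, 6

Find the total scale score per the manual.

26

Convert to 0–6: 3, 2, 2, 5, 2, 3, 4, 4, 5
Reverse-coded (reverse-coded value = 6 − response):
  item 6: 6 − 3 = 3
  item 9: 6 − 5 = 1
Scored: 3, 2, 2, 5, 2, 3, 4, 4, 1
Total = 26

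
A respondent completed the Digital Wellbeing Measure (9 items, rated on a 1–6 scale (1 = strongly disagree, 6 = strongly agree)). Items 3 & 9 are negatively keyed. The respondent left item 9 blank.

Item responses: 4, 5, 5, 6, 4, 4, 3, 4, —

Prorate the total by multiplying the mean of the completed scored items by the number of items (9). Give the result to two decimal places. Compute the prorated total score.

36.00

Reverse-coded (on a 1–6 scale, reversed = 7 − raw):
  item 3: 7 − 5 = 2
Completed scored items (8 of 9): 4, 5, 2, 6, 4, 4, 3, 4; sum = 32.
Person mean = 32 / 8 ≈ 4.0000
Prorated total = (32 / 8) × 9 = 36.00 (to 2 dp)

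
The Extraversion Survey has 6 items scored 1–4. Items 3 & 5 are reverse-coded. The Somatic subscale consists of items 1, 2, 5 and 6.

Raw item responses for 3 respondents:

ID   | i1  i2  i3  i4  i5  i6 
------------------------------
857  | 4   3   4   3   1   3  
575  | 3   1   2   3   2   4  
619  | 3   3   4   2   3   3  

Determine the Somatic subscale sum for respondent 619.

11

Respondent 619 raw: 3, 3, 4, 2, 3, 3.
Somatic items: 1, 2, 5, 6.
Reverse-coded (reverse-coded value = 5 − response):
  item 1: 3
  item 2: 3
  item 5: 5 − 3 = 2
  item 6: 3
Sum = 3 + 3 + 2 + 3 = 11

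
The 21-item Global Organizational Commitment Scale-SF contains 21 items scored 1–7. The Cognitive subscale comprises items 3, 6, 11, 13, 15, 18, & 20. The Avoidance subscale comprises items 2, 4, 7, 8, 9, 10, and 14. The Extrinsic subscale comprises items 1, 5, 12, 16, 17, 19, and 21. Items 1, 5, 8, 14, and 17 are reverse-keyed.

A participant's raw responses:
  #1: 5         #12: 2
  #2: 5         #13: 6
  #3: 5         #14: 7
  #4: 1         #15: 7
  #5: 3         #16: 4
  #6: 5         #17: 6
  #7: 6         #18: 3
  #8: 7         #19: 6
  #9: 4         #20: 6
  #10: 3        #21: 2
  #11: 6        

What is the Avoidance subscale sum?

21

Avoidance items: 2, 4, 7, 8, 9, 10, 14.
Of these, items 8 and 14 are reverse-keyed; reversed = (1+7) − raw = 8 − raw.
  item 2: 5
  item 4: 1
  item 7: 6
  item 8: 8 − 7 = 1
  item 9: 4
  item 10: 3
  item 14: 8 − 7 = 1
Sum = 5 + 1 + 6 + 1 + 4 + 3 + 1 = 21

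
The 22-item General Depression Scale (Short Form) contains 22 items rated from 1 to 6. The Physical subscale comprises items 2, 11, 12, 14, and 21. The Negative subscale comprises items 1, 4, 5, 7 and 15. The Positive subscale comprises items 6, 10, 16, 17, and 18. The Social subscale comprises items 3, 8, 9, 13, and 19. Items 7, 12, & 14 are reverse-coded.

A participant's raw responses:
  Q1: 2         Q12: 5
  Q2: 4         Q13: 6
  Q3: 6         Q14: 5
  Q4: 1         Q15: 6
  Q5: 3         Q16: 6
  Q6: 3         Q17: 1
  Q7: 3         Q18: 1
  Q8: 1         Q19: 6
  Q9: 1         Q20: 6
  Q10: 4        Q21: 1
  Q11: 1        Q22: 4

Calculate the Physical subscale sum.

Physical items: 2, 11, 12, 14, 21.
Of these, items 12 & 14 are reverse-coded; on a 1–6 scale, reversed = 7 − raw.
  item 2: 4
  item 11: 1
  item 12: 7 − 5 = 2
  item 14: 7 − 5 = 2
  item 21: 1
Sum = 4 + 1 + 2 + 2 + 1 = 10

10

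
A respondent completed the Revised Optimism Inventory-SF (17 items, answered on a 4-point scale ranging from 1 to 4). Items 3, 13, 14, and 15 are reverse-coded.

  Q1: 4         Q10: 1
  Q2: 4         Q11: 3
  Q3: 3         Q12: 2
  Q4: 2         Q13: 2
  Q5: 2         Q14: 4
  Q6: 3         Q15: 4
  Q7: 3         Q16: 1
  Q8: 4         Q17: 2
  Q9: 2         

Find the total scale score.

40

Apply reverse scoring (reversed = (1+4) − raw = 5 − raw):
  item 3: 5 − 3 = 2
  item 13: 5 − 2 = 3
  item 14: 5 − 4 = 1
  item 15: 5 − 4 = 1
Scored responses: 4, 4, 2, 2, 2, 3, 3, 4, 2, 1, 3, 2, 3, 1, 1, 1, 2
Total = 4 + 4 + 2 + 2 + 2 + 3 + 3 + 4 + 2 + 1 + 3 + 2 + 3 + 1 + 1 + 1 + 2 = 40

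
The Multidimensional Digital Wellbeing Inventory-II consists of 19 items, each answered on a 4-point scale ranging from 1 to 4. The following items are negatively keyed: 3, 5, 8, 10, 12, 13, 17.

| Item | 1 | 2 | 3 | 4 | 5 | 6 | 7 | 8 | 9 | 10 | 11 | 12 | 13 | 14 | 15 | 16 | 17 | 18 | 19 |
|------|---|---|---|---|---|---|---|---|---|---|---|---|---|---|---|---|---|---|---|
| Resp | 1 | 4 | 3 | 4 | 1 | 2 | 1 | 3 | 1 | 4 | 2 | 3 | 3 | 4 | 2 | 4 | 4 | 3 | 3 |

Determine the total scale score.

45

Reversing items 3, 5, 8, 10, 12, 13 and 17 with 5 − raw:
Total = 1 + 4 + (5−3) + 4 + (5−1) + 2 + 1 + (5−3) + 1 + (5−4) + 2 + (5−3) + (5−3) + 4 + 2 + 4 + (5−4) + 3 + 3
      = 1 + 4 + 2 + 4 + 4 + 2 + 1 + 2 + 1 + 1 + 2 + 2 + 2 + 4 + 2 + 4 + 1 + 3 + 3 = 45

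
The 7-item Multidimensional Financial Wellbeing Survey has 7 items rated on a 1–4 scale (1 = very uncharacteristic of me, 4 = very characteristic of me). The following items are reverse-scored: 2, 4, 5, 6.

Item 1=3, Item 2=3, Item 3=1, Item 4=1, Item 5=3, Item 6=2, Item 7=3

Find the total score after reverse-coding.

Apply reverse scoring (reversed = (1+4) − raw = 5 − raw):
  item 2: 5 − 3 = 2
  item 4: 5 − 1 = 4
  item 5: 5 − 3 = 2
  item 6: 5 − 2 = 3
Scored items: 3, 2, 1, 4, 2, 3, 3
Total = 3 + 2 + 1 + 4 + 2 + 3 + 3 = 18

18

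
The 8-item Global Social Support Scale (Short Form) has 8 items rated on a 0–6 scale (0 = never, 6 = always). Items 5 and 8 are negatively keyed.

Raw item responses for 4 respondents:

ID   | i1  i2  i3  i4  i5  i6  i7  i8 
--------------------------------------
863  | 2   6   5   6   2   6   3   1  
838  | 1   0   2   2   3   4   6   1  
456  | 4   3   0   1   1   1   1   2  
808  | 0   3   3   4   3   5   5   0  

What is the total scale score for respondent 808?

29

Respondent 808 raw: 0, 3, 3, 4, 3, 5, 5, 0.
Reverse-coded (reversed = (0+6) − raw = 6 − raw):
  item 1: 0
  item 2: 3
  item 3: 3
  item 4: 4
  item 5: 6 − 3 = 3
  item 6: 5
  item 7: 5
  item 8: 6 − 0 = 6
Sum = 0 + 3 + 3 + 4 + 3 + 5 + 5 + 6 = 29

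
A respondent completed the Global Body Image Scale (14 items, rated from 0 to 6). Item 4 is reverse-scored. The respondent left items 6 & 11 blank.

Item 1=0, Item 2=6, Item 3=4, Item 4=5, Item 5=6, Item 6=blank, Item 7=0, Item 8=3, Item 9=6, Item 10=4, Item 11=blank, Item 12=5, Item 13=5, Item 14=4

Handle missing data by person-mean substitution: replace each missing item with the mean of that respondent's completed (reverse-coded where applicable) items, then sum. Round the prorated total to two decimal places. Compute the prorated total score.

Reverse-coded (reverse-coded value = 6 − response):
  item 4: 6 − 5 = 1
Completed scored items (12 of 14): 0, 6, 4, 1, 6, 0, 3, 6, 4, 5, 5, 4; sum = 44.
Person mean = 44 / 12 ≈ 3.6667
Prorated total = (44 / 12) × 14 = 51.33 (to 2 dp)

51.33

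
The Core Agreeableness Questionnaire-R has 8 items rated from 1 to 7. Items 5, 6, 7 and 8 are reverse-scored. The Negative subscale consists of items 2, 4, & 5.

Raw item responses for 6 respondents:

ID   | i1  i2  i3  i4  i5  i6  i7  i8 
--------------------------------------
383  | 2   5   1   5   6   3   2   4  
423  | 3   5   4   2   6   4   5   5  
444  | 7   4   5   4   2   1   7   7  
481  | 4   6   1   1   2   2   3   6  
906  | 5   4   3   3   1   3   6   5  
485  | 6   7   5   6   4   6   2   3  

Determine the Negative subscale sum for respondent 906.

14

Respondent 906 raw: 5, 4, 3, 3, 1, 3, 6, 5.
Negative items: 2, 4, 5.
Reverse-coded (reversed = (1+7) − raw = 8 − raw):
  item 2: 4
  item 4: 3
  item 5: 8 − 1 = 7
Sum = 4 + 3 + 7 = 14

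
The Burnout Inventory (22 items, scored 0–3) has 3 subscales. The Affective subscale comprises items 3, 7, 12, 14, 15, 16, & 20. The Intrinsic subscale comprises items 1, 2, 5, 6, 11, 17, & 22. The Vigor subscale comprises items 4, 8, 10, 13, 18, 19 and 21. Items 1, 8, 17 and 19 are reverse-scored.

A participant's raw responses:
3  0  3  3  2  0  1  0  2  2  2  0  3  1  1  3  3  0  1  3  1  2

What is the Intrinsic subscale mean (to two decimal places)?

Intrinsic items: 1, 2, 5, 6, 11, 17, 22.
Of these, items 1 & 17 are reverse-scored; reverse-coded value = 3 − response.
  item 1: 3 − 3 = 0
  item 2: 0
  item 5: 2
  item 6: 0
  item 11: 2
  item 17: 3 − 3 = 0
  item 22: 2
Sum = 0 + 0 + 2 + 0 + 2 + 0 + 2 = 6
Mean = 6 / 7 = 0.86

0.86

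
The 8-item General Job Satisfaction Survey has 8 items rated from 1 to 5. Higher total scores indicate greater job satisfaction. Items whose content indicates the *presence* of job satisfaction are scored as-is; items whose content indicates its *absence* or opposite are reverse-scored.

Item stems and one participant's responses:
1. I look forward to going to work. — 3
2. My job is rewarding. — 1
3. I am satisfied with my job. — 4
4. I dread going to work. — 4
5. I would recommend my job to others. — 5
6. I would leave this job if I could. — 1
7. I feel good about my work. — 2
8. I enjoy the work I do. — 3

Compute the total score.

Items 4, 6 describe the absence/opposite of job satisfaction → reverse-score.
reversed = (1+5) − raw = 6 − raw.
  item 1: 3
  item 2: 1
  item 3: 4
  item 4: 6 − 4 = 2
  item 5: 5
  item 6: 6 − 1 = 5
  item 7: 2
  item 8: 3
Total = 3 + 1 + 4 + 2 + 5 + 5 + 2 + 3 = 25

25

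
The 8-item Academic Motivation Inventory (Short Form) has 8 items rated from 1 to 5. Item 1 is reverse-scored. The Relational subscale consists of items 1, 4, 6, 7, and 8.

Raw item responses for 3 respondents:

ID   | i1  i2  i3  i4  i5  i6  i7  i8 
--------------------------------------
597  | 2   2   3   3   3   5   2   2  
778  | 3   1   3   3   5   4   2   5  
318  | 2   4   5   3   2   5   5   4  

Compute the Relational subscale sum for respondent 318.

Respondent 318 raw: 2, 4, 5, 3, 2, 5, 5, 4.
Relational items: 1, 4, 6, 7, 8.
Reverse-coded (reversed = (1+5) − raw = 6 − raw):
  item 1: 6 − 2 = 4
  item 4: 3
  item 6: 5
  item 7: 5
  item 8: 4
Sum = 4 + 3 + 5 + 5 + 4 = 21

21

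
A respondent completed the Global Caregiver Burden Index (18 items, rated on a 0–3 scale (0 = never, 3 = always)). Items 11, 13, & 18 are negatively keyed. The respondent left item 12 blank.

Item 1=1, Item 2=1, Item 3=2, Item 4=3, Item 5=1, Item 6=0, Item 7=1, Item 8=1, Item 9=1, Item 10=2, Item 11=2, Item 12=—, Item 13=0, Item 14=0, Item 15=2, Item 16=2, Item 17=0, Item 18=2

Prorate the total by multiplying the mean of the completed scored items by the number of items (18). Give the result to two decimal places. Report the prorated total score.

23.29

Reverse-coded (reverse-coded value = 3 − response):
  item 11: 3 − 2 = 1
  item 13: 3 − 0 = 3
  item 18: 3 − 2 = 1
Completed scored items (17 of 18): 1, 1, 2, 3, 1, 0, 1, 1, 1, 2, 1, 3, 0, 2, 2, 0, 1; sum = 22.
Person mean = 22 / 17 ≈ 1.2941
Prorated total = (22 / 17) × 18 = 23.29 (to 2 dp)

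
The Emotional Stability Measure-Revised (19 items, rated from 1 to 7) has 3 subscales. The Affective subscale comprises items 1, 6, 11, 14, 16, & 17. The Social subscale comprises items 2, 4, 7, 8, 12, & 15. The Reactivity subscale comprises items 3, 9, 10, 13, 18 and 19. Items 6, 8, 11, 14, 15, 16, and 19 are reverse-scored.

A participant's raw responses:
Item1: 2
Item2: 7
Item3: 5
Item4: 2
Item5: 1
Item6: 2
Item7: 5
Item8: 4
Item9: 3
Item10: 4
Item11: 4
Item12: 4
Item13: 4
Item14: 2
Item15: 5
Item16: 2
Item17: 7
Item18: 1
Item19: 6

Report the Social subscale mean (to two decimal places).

Social items: 2, 4, 7, 8, 12, 15.
Of these, items 8 and 15 are reverse-scored; reverse-coded value = 8 − response.
  item 2: 7
  item 4: 2
  item 7: 5
  item 8: 8 − 4 = 4
  item 12: 4
  item 15: 8 − 5 = 3
Sum = 7 + 2 + 5 + 4 + 4 + 3 = 25
Mean = 25 / 6 = 4.17

4.17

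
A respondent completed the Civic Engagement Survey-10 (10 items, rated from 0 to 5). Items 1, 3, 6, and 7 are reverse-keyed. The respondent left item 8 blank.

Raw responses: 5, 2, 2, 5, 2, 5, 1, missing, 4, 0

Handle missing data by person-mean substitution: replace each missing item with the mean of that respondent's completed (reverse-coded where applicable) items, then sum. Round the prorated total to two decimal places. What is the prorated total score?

Reverse-coded (reversed = (0+5) − raw = 5 − raw):
  item 1: 5 − 5 = 0
  item 3: 5 − 2 = 3
  item 6: 5 − 5 = 0
  item 7: 5 − 1 = 4
Completed scored items (9 of 10): 0, 2, 3, 5, 2, 0, 4, 4, 0; sum = 20.
Person mean = 20 / 9 ≈ 2.2222
Prorated total = (20 / 9) × 10 = 22.22 (to 2 dp)

22.22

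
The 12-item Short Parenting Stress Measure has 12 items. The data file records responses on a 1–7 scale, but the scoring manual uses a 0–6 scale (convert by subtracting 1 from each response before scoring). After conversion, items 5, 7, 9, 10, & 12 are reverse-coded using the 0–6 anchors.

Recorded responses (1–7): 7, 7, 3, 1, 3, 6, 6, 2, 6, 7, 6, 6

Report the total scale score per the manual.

Convert to 0–6: 6, 6, 2, 0, 2, 5, 5, 1, 5, 6, 5, 5
Reverse-coded (on a 0–6 scale, reversed = 6 − raw):
  item 5: 6 − 2 = 4
  item 7: 6 − 5 = 1
  item 9: 6 − 5 = 1
  item 10: 6 − 6 = 0
  item 12: 6 − 5 = 1
Scored: 6, 6, 2, 0, 4, 5, 1, 1, 1, 0, 5, 1
Total = 32

32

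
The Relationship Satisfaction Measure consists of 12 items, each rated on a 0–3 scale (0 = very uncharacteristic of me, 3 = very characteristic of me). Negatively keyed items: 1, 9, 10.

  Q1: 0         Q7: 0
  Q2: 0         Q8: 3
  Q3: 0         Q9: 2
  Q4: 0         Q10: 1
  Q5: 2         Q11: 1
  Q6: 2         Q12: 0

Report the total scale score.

Apply reverse scoring (reversed = (0+3) − raw = 3 − raw):
  item 1: 3 − 0 = 3
  item 9: 3 − 2 = 1
  item 10: 3 − 1 = 2
Scored responses: 3, 0, 0, 0, 2, 2, 0, 3, 1, 2, 1, 0
Total = 3 + 0 + 0 + 0 + 2 + 2 + 0 + 3 + 1 + 2 + 1 + 0 = 14

14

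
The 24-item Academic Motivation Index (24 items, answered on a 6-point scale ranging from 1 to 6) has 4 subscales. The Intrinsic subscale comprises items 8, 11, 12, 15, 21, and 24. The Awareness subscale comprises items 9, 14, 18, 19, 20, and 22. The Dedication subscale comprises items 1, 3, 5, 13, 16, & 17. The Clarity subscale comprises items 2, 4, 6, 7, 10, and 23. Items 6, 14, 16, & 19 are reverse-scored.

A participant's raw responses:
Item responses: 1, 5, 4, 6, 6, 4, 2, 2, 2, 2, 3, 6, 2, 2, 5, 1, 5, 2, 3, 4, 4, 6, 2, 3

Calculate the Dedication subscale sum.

Dedication items: 1, 3, 5, 13, 16, 17.
Of these, item 16 is reverse-scored; reversed = (1+6) − raw = 7 − raw.
  item 1: 1
  item 3: 4
  item 5: 6
  item 13: 2
  item 16: 7 − 1 = 6
  item 17: 5
Sum = 1 + 4 + 6 + 2 + 6 + 5 = 24

24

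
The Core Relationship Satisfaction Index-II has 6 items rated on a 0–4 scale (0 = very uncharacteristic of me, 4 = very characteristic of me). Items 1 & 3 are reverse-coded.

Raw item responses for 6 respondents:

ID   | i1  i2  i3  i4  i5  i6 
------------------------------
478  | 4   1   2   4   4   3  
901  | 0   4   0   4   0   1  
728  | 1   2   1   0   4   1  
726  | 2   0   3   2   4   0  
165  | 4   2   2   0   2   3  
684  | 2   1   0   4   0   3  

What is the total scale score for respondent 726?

9

Respondent 726 raw: 2, 0, 3, 2, 4, 0.
Reverse-coded (reverse-coded value = 4 − response):
  item 1: 4 − 2 = 2
  item 2: 0
  item 3: 4 − 3 = 1
  item 4: 2
  item 5: 4
  item 6: 0
Sum = 2 + 0 + 1 + 2 + 4 + 0 = 9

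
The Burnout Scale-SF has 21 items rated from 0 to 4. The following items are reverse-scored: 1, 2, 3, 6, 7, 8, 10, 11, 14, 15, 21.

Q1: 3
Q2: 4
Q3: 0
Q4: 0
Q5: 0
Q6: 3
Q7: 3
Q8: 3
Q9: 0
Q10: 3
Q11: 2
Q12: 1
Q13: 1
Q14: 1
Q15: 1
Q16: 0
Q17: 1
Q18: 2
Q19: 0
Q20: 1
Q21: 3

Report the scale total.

24

Apply reverse scoring (reversed = (0+4) − raw = 4 − raw):
  item 1: 4 − 3 = 1
  item 2: 4 − 4 = 0
  item 3: 4 − 0 = 4
  item 6: 4 − 3 = 1
  item 7: 4 − 3 = 1
  item 8: 4 − 3 = 1
  item 10: 4 − 3 = 1
  item 11: 4 − 2 = 2
  item 14: 4 − 1 = 3
  item 15: 4 − 1 = 3
  item 21: 4 − 3 = 1
Scored responses: 1, 0, 4, 0, 0, 1, 1, 1, 0, 1, 2, 1, 1, 3, 3, 0, 1, 2, 0, 1, 1
Total = 1 + 0 + 4 + 0 + 0 + 1 + 1 + 1 + 0 + 1 + 2 + 1 + 1 + 3 + 3 + 0 + 1 + 2 + 0 + 1 + 1 = 24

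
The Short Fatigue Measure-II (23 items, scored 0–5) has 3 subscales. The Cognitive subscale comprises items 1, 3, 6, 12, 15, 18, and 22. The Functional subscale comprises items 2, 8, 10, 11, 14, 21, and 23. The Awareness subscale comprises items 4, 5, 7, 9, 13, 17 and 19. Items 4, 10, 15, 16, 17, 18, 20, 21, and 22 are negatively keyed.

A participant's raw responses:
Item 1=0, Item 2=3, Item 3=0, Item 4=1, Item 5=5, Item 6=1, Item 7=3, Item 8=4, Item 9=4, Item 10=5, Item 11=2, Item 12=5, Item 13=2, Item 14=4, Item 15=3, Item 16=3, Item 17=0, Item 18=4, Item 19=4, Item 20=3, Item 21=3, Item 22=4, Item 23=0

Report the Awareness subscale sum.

27

Awareness items: 4, 5, 7, 9, 13, 17, 19.
Of these, items 4 & 17 are negatively keyed; reversed = (0+5) − raw = 5 − raw.
  item 4: 5 − 1 = 4
  item 5: 5
  item 7: 3
  item 9: 4
  item 13: 2
  item 17: 5 − 0 = 5
  item 19: 4
Sum = 4 + 5 + 3 + 4 + 2 + 5 + 4 = 27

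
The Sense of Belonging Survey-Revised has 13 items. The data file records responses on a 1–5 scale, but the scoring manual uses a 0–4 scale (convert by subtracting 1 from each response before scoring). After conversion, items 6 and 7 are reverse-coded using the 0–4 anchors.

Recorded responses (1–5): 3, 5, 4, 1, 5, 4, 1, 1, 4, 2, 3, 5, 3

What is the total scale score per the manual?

30

Convert to 0–4: 2, 4, 3, 0, 4, 3, 0, 0, 3, 1, 2, 4, 2
Reverse-coded (reversed = (0+4) − raw = 4 − raw):
  item 6: 4 − 3 = 1
  item 7: 4 − 0 = 4
Scored: 2, 4, 3, 0, 4, 1, 4, 0, 3, 1, 2, 4, 2
Total = 30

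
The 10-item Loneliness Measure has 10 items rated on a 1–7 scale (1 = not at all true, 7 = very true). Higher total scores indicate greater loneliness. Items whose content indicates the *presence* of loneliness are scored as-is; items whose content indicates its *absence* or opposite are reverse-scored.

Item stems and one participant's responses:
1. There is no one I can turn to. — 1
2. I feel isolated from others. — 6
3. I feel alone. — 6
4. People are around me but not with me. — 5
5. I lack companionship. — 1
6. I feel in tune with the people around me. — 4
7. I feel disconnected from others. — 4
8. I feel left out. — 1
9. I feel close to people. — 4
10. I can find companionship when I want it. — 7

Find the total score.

33

Items 6, 9, 10 describe the absence/opposite of loneliness → reverse-score.
reversed = (1+7) − raw = 8 − raw.
  item 1: 1
  item 2: 6
  item 3: 6
  item 4: 5
  item 5: 1
  item 6: 8 − 4 = 4
  item 7: 4
  item 8: 1
  item 9: 8 − 4 = 4
  item 10: 8 − 7 = 1
Total = 1 + 6 + 6 + 5 + 1 + 4 + 4 + 1 + 4 + 1 = 33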